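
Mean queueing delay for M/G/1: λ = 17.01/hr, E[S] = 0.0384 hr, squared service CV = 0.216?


ρ = λ·E[S] = 17.01·0.0384 = 0.6532
E[S²] = E[S]²(1+C_s²) = 0.0384²·(1+0.216) = 0.001793
Wq = λ·E[S²]/(2(1−ρ)) = 17.01·0.001793/(2·0.3468) = 0.04397 hr

Final: 0.04397 hr


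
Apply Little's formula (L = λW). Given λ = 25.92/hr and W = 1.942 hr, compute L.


L = λW = 25.92·1.942 = 50.3366

Final: 50.3366


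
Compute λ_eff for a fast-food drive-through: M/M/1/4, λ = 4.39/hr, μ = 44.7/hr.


ρ = 0.09821; P_K = (1−ρ)ρ^4/(1−ρ^5) = 0.00008390
λ_eff = λ(1 − P_K) = 4.39·(1 − 0.00008390) = 4.39·0.999916 = 4.3896 /hr

Final: 4.3896 /hr


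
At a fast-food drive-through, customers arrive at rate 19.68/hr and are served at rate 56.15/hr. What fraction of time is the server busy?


ρ = λ/μ = 19.68/56.15 = 0.3505

Final: 0.3505


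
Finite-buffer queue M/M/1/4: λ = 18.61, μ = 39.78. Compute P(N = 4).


ρ = λ/μ = 18.61/39.78 = 0.4678
P_K = (1−ρ)ρ^K/(1−ρ^(K+1)) = (0.5322·0.047899)/(1 − 0.022408)
= 0.025491/0.977592 = 0.026075

Final: 0.026075


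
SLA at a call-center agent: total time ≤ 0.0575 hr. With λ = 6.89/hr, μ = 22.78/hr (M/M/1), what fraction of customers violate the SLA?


W ~ Exponential(μ−λ) for M/M/1.
μ − λ = 22.78 − 6.89 = 15.8900
P(W > t) = e^{−(μ−λ)t} = e^{−0.9137} = 0.401048

Final: 0.401048


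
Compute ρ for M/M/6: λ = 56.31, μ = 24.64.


ρ = λ/(cμ) = 56.31/(6·24.64) = 56.31/147.84 = 0.3809

Final: 0.3809


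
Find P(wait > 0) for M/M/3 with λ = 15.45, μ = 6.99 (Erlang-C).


a = λ/μ = 2.2103; ρ = a/3 = 0.7368
P₀ = 0.080064 (from M/M/c formula)
C(c,a) = [a^c/(c!(1−ρ))]·P₀ = [10.79826/(6·0.2632)]·0.080064
= 6.83694·0.080064 = 0.547395

Final: 0.547395


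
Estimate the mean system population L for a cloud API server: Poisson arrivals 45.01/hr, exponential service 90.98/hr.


ρ = λ/μ = 45.01/90.98 = 0.4947
L = ρ/(1−ρ) = 0.4947/(1 − 0.4947) = 0.4947/0.5053 = 0.9791

Final: 0.9791


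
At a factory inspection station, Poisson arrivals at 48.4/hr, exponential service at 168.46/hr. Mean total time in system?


W = 1/(μ−λ) = 1/(168.46 − 48.4) = 1/120.06 = 0.008329 hr

Final: 0.008329 hr


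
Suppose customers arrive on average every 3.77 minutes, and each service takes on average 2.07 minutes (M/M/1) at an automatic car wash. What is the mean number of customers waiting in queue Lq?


λ = 60/3.77 = 15.9151 /hr
μ = 60/2.07 = 28.9855 /hr
ρ = λ/μ = 15.9151/28.9855 = 0.5491
Lq = ρ²/(1−ρ) = 0.3015/0.4509 = 0.6686

Final: 0.6686


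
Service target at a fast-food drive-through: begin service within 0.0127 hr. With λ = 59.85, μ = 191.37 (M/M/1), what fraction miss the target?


ρ = 59.85/191.37 = 0.3127
P(Wq > t) = ρ·e^{−(μ−λ)t} = 0.3127·e^{−1.6703}
= 0.3127·0.188190 = 0.058855

Final: 0.058855


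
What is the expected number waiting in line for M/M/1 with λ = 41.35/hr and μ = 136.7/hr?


ρ = 41.35/136.7 = 0.3025
Lq = ρ²/(1−ρ) = 0.09150/0.6975 = 0.1312

Final: 0.1312


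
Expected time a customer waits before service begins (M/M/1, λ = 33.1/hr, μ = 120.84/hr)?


ρ = 33.1/120.84 = 0.2739
Wq = ρ/(μ−λ) = 0.2739/(120.84 − 33.1) = 0.2739/87.74 = 0.003122 hr

Final: 0.003122 hr


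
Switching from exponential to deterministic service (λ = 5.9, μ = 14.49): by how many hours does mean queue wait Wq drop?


ρ = 5.9/14.49 = 0.4072
Wq(M/M/1) = ρ/(μ−λ) = 0.4072/8.59 = 0.04740 hr
Wq(M/D/1) = ρ/(2(μ−λ)) = 0.02370 hr
Savings = 0.04740 − 0.02370 = 0.02370 hr

Final: 0.02370 hr


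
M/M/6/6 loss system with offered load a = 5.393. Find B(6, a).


B(c,a) = (a^c/c!) / Σ_{k=0}^{c} a^k/k!
a^6/6! = 34.170397
Σ terms (k=0..6): 1.00000 + 5.39300 + 14.54222 + 26.14207 + 35.24605 + 38.01639 + 34.17040 = 154.510131
B = 34.170397/154.510131 = 0.221153

Final: 0.221153


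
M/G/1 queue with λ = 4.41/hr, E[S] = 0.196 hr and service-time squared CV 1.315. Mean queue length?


ρ = λ·E[S] = 4.41·0.196 = 0.8644
Lq = ρ²(1+C_s²)/(2(1−ρ)) = 0.7471·(1+1.315)/(2·0.1356)
= 0.7471·2.3150/0.2713 = 6.37562

Final: 6.37562


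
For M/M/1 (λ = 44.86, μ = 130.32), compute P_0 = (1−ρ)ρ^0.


ρ = 44.86/130.32 = 0.3442
P_n = (1−ρ)·ρ^n = (1 − 0.3442)·0.3442^0 = 0.6558·1.000000 = 0.655770

Final: 0.655770


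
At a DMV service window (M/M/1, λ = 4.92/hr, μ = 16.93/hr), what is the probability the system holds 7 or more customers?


ρ = 4.92/16.93 = 0.2906
P(N ≥ n) = ρ^n = 0.2906^7 = 0.0001750

Final: 0.0001750


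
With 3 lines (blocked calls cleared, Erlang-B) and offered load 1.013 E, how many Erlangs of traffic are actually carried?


B(3,1.013) = 0.064183 (Erlang-B)
Carried load = a(1 − B) = 1.013·(1 − 0.064183) = 1.013·0.935817 = 0.9480 E

Final: 0.9480 Erlangs


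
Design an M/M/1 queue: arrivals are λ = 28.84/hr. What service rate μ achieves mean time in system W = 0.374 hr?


W = 1/(μ−λ) ⇒ μ − λ = 1/W = 1/0.374 = 2.6738
μ = λ + 1/W = 28.84 + 2.6738 = 31.5138 per hr

Final: 31.5138 /hr


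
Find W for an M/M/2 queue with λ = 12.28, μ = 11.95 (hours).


a = 1.0276; ρ = 0.5138; P₀ = 0.321172
Lq = P₀·a^c·ρ/(c!(1−ρ)²) = 0.36860
Wq = Lq/λ = 0.36860/12.28 = 0.03002 hr
W = Wq + 1/μ = 0.03002 + 0.08368 = 0.11370 hr

Final: 0.11370 hr


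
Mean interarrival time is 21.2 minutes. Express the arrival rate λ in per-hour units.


λ = 1/(interarrival time) in consistent units.
1 hour = 60 min, so λ = 60/21.2 = 2.8302 per hour

Final: 2.8302 /hr


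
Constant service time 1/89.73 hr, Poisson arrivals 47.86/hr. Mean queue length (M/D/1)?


ρ = 47.86/89.73 = 0.5334
M/D/1: Lq = ρ²/(2(1−ρ)) = 0.2845/(2·0.4666) = 0.30484

Final: 0.30484


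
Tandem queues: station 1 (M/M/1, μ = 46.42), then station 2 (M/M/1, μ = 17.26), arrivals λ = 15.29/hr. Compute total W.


Each node sees arrival rate λ = 15.29/hr (tandem ⇒ throughput preserved).
W₁ = 1/(μ₁−λ) = 1/(46.42−15.29) = 0.03212 hr
W₂ = 1/(μ₂−λ) = 1/(17.26−15.29) = 0.50761 hr
W_total = W₁ + W₂ = 0.03212 + 0.50761 = 0.53974 hr

Final: 0.53974 hr


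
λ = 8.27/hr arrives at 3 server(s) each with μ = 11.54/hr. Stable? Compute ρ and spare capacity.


Total capacity cμ = 3·11.54 = 34.62/hr
ρ = λ/(cμ) = 8.27/34.62 = 0.2389
Stable ⇔ ρ < 1: YES
Spare capacity = cμ − λ = 34.62 − 8.27 = 26.35/hr

Final: ρ = 0.2389; stable; margin = 26.35/hr


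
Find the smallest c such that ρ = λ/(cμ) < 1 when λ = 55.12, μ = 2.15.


Stability requires cμ > λ ⇔ c > λ/μ.
λ/μ = 55.12/2.15 = 25.6372
Minimum integer c = ⌊25.6372⌋ + 1 = 26
Check: 26·2.15 = 55.90 > 55.12, while 25·2.15 = 53.75 ≤ 55.12

Final: 26 servers


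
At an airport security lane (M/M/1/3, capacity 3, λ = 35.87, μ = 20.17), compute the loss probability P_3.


ρ = λ/μ = 35.87/20.17 = 1.7784
P_K = (1−ρ)ρ^K/(1−ρ^(K+1)) = (-0.7784·5.624403)/(1 − 10.002347)
= -4.377944/-9.002347 = 0.486311

Final: 0.486311


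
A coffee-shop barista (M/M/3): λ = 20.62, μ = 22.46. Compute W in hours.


a = 0.9181; ρ = 0.3060; P₀ = 0.395985
Lq = P₀·a^c·ρ/(c!(1−ρ)²) = 0.03245
Wq = Lq/λ = 0.03245/20.62 = 0.001574 hr
W = Wq + 1/μ = 0.001574 + 0.04452 = 0.04610 hr

Final: 0.04610 hr


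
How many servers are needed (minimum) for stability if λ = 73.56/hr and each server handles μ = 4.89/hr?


Stability requires cμ > λ ⇔ c > λ/μ.
λ/μ = 73.56/4.89 = 15.0429
Minimum integer c = ⌊15.0429⌋ + 1 = 16
Check: 16·4.89 = 78.24 > 73.56, while 15·4.89 = 73.35 ≤ 73.56

Final: 16 servers


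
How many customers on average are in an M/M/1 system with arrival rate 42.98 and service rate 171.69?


ρ = λ/μ = 42.98/171.69 = 0.2503
L = ρ/(1−ρ) = 0.2503/(1 − 0.2503) = 0.2503/0.7497 = 0.3339

Final: 0.3339


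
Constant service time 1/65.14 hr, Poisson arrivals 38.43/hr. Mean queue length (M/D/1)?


ρ = 38.43/65.14 = 0.5900
M/D/1: Lq = ρ²/(2(1−ρ)) = 0.3481/(2·0.4100) = 0.42441

Final: 0.42441


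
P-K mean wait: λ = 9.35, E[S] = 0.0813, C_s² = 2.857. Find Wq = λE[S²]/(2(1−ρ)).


ρ = λ·E[S] = 9.35·0.0813 = 0.7602
E[S²] = E[S]²(1+C_s²) = 0.0813²·(1+2.857) = 0.025494
Wq = λ·E[S²]/(2(1−ρ)) = 9.35·0.025494/(2·0.2398) = 0.49691 hr

Final: 0.49691 hr


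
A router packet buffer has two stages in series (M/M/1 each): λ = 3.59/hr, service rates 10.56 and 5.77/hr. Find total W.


Each node sees arrival rate λ = 3.59/hr (tandem ⇒ throughput preserved).
W₁ = 1/(μ₁−λ) = 1/(10.56−3.59) = 0.14347 hr
W₂ = 1/(μ₂−λ) = 1/(5.77−3.59) = 0.45872 hr
W_total = W₁ + W₂ = 0.14347 + 0.45872 = 0.60219 hr

Final: 0.60219 hr


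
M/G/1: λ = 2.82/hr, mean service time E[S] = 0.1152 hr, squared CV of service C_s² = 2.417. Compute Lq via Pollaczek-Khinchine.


ρ = λ·E[S] = 2.82·0.1152 = 0.3249
Lq = ρ²(1+C_s²)/(2(1−ρ)) = 0.1055·(1+2.417)/(2·0.6751)
= 0.1055·3.4170/1.3503 = 0.26707

Final: 0.26707


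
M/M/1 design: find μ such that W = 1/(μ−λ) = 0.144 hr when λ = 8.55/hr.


W = 1/(μ−λ) ⇒ μ − λ = 1/W = 1/0.144 = 6.9444
μ = λ + 1/W = 8.55 + 6.9444 = 15.4944 per hr

Final: 15.4944 /hr


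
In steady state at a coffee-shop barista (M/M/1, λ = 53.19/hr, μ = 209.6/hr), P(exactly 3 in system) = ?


ρ = 53.19/209.6 = 0.2538
P_n = (1−ρ)·ρ^n = (1 − 0.2538)·0.2538^3 = 0.7462·0.016342 = 0.012195

Final: 0.012195


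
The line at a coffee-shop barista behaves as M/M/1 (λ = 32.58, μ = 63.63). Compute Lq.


ρ = 32.58/63.63 = 0.5120
Lq = ρ²/(1−ρ) = 0.2622/0.4880 = 0.5373

Final: 0.5373


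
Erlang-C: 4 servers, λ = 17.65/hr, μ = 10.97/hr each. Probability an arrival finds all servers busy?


a = λ/μ = 1.6089; ρ = a/4 = 0.4022
P₀ = 0.197452 (from M/M/c formula)
C(c,a) = [a^c/(c!(1−ρ))]·P₀ = [6.70120/(24·0.5978)]·0.197452
= 0.46710·0.197452 = 0.092230

Final: 0.092230


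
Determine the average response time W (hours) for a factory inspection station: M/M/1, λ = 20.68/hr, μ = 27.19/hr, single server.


W = 1/(μ−λ) = 1/(27.19 − 20.68) = 1/6.51 = 0.1536 hr

Final: 0.1536 hr


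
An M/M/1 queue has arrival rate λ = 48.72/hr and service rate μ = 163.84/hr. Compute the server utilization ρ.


ρ = λ/μ = 48.72/163.84 = 0.2974

Final: 0.2974


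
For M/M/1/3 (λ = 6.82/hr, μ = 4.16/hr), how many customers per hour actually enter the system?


ρ = 1.6394; P_K = (1−ρ)ρ^3/(1−ρ^4) = 0.452697
λ_eff = λ(1 − P_K) = 6.82·(1 − 0.452697) = 6.82·0.547303 = 3.7326 /hr

Final: 3.7326 /hr


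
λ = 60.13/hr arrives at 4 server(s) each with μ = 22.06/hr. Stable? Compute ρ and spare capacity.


Total capacity cμ = 4·22.06 = 88.24/hr
ρ = λ/(cμ) = 60.13/88.24 = 0.6814
Stable ⇔ ρ < 1: YES
Spare capacity = cμ − λ = 88.24 − 60.13 = 28.11/hr

Final: ρ = 0.6814; stable; margin = 28.11/hr


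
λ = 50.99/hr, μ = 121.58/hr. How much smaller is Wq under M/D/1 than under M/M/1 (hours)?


ρ = 50.99/121.58 = 0.4194
Wq(M/M/1) = ρ/(μ−λ) = 0.4194/70.59 = 0.005941 hr
Wq(M/D/1) = ρ/(2(μ−λ)) = 0.002971 hr
Savings = 0.005941 − 0.002971 = 0.002971 hr

Final: 0.002971 hr


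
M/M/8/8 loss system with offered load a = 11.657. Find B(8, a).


B(c,a) = (a^c/c!) / Σ_{k=0}^{c} a^k/k!
a^8/8! = 8456.172785
Σ terms (k=0..8): 1.00000 + 11.65700 + 67.94282 + 264.00317 + 769.37123 + 1793.71209 + 3484.88365 + 5803.32695 + 8456.17278 = 20652.069703
B = 8456.172785/20652.069703 = 0.409459

Final: 0.409459


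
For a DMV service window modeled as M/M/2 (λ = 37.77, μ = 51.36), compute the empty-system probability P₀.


a = λ/μ = 37.77/51.36 = 0.7354; ρ = a/c = 0.3677
Σ_{k=0}^{1} a^k/k! (terms k=0..1) = 1.00000 + 0.73540 = 1.73540
Tail: a^2/(2!(1−ρ)) = 0.54081/(2·0.6323) = 0.42765
P₀ = 1/(1.73540 + 0.42765) = 1/2.16305 = 0.462310

Final: 0.462310


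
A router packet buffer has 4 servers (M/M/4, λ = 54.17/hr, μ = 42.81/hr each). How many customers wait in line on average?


a = λ/μ = 1.2654; ρ = a/4 = 0.3163
P₀ = 0.280912
Lq = P₀·a^c·ρ / (c!·(1−ρ)²) = 0.280912·2.56362·0.3163/(24·0.46739)
= 0.02031

Final: 0.02031


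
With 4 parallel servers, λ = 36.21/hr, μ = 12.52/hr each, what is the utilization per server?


ρ = λ/(cμ) = 36.21/(4·12.52) = 36.21/50.08 = 0.7230

Final: 0.7230


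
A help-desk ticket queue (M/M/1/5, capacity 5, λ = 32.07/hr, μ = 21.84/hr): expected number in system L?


ρ = 32.07/21.84 = 1.4684
L = ρ[1 − (K+1)ρ^K + Kρ^(K+1)] / [(1−ρ)(1−ρ^(K+1))]
Numerator: 1.4684·(1 − 6·6.827027 + 5·10.024852) = 14.922088
Denominator: (-0.4684)·(-9.024852) = 4.227300
L = 14.922088/4.227300 = 3.5299

Final: 3.5299


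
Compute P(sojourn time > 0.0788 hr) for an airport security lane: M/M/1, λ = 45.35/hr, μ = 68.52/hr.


W ~ Exponential(μ−λ) for M/M/1.
μ − λ = 68.52 − 45.35 = 23.1700
P(W > t) = e^{−(μ−λ)t} = e^{−1.8258} = 0.161089

Final: 0.161089


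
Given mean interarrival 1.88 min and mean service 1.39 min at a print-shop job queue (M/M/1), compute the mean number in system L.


λ = 60/1.88 = 31.9149 /hr
μ = 60/1.39 = 43.1655 /hr
ρ = λ/μ = 31.9149/43.1655 = 0.7394
L = ρ/(1−ρ) = 0.7394/0.2606 = 2.8367

Final: 2.8367


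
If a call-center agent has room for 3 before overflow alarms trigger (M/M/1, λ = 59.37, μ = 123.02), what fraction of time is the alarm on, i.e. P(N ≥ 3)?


ρ = 59.37/123.02 = 0.4826
P(N ≥ n) = ρ^n = 0.4826^3 = 0.112402

Final: 0.112402


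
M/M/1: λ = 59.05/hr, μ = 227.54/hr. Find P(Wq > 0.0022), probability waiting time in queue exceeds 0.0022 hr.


ρ = 59.05/227.54 = 0.2595
P(Wq > t) = ρ·e^{−(μ−λ)t} = 0.2595·e^{−0.3707}
= 0.2595·0.690266 = 0.179134

Final: 0.179134


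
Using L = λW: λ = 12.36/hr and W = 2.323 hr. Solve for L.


L = λW = 12.36·2.323 = 28.7123

Final: 28.7123


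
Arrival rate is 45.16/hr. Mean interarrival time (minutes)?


Mean interarrival time = 1/λ = 1/45.16 hour = 0.02214 hour
In minutes: 0.02214 × 60 = 1.3286 min

Final: 1.3286 min


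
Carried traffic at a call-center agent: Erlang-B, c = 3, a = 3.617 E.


B(3,3.617) = 0.414107 (Erlang-B)
Carried load = a(1 − B) = 3.617·(1 − 0.414107) = 3.617·0.585893 = 2.1192 E

Final: 2.1192 Erlangs


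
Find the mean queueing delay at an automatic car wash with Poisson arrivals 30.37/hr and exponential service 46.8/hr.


ρ = 30.37/46.8 = 0.6489
Wq = ρ/(μ−λ) = 0.6489/(46.8 − 30.37) = 0.6489/16.43 = 0.03950 hr

Final: 0.03950 hr


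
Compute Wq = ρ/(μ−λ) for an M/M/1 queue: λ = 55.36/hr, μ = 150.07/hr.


ρ = 55.36/150.07 = 0.3689
Wq = ρ/(μ−λ) = 0.3689/(150.07 − 55.36) = 0.3689/94.71 = 0.003895 hr

Final: 0.003895 hr


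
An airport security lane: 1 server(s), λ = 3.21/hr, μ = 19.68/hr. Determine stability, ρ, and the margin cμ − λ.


Total capacity cμ = 1·19.68 = 19.68/hr
ρ = λ/(cμ) = 3.21/19.68 = 0.1631
Stable ⇔ ρ < 1: YES
Spare capacity = cμ − λ = 19.68 − 3.21 = 16.47/hr

Final: ρ = 0.1631; stable; margin = 16.47/hr


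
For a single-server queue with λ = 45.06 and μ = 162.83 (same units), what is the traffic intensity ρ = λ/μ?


ρ = λ/μ = 45.06/162.83 = 0.2767

Final: 0.2767


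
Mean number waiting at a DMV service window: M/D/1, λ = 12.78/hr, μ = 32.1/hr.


ρ = 12.78/32.1 = 0.3981
M/D/1: Lq = ρ²/(2(1−ρ)) = 0.1585/(2·0.6019) = 0.13168

Final: 0.13168


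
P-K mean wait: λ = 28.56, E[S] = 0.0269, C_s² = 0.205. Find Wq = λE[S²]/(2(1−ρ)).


ρ = λ·E[S] = 28.56·0.0269 = 0.7683
E[S²] = E[S]²(1+C_s²) = 0.0269²·(1+0.205) = 0.0008720
Wq = λ·E[S²]/(2(1−ρ)) = 28.56·0.0008720/(2·0.2317) = 0.05373 hr

Final: 0.05373 hr


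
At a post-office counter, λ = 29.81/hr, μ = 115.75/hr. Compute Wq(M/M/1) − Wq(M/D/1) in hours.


ρ = 29.81/115.75 = 0.2575
Wq(M/M/1) = ρ/(μ−λ) = 0.2575/85.94 = 0.002997 hr
Wq(M/D/1) = ρ/(2(μ−λ)) = 0.001498 hr
Savings = 0.002997 − 0.001498 = 0.001498 hr

Final: 0.001498 hr


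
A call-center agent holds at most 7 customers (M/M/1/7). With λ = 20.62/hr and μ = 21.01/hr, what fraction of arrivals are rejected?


ρ = λ/μ = 20.62/21.01 = 0.9814
P_K = (1−ρ)ρ^K/(1−ρ^(K+1)) = (0.01856·0.877078)/(1 − 0.860797)
= 0.016281/0.139203 = 0.116958

Final: 0.116958


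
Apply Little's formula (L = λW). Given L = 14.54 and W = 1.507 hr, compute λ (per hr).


λ = L/W = 14.54/1.507 = 9.6483 /hr

Final: 9.6483 /hr


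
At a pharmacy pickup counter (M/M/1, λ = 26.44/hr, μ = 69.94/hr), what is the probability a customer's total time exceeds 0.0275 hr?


W ~ Exponential(μ−λ) for M/M/1.
μ − λ = 69.94 − 26.44 = 43.5000
P(W > t) = e^{−(μ−λ)t} = e^{−1.1963} = 0.302326

Final: 0.302326


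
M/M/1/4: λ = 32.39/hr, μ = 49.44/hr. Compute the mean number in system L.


ρ = 32.39/49.44 = 0.6551
L = ρ[1 − (K+1)ρ^K + Kρ^(K+1)] / [(1−ρ)(1−ρ^(K+1))]
Numerator: 0.6551·(1 − 5·0.184217 + 4·0.120688) = 0.367968
Denominator: (0.3449)·(0.879312) = 0.303242
L = 0.367968/0.303242 = 1.2134

Final: 1.2134


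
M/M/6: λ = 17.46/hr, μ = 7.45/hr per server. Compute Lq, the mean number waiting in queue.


a = λ/μ = 2.3436; ρ = a/6 = 0.3906
P₀ = 0.095610
Lq = P₀·a^c·ρ / (c!·(1−ρ)²) = 0.095610·165.70202·0.3906/(720·0.37136)
= 0.02314

Final: 0.02314


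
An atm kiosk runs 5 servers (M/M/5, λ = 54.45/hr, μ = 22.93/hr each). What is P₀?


a = λ/μ = 54.45/22.93 = 2.3746; ρ = a/c = 0.4749
Σ_{k=0}^{4} a^k/k! (terms k=0..4) = 1.00000 + 2.37462 + 2.81941 + 2.23167 + 1.32484 = 9.75054
Tail: a^5/(5!(1−ρ)) = 75.50386/(120·0.5251) = 1.19830
P₀ = 1/(9.75054 + 1.19830) = 1/10.94884 = 0.091334

Final: 0.091334


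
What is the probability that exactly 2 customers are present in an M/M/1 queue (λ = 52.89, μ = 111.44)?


ρ = 52.89/111.44 = 0.4746
P_n = (1−ρ)·ρ^n = (1 − 0.4746)·0.4746^2 = 0.5254·0.225250 = 0.118345

Final: 0.118345


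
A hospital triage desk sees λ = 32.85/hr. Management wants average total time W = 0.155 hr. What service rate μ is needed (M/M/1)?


W = 1/(μ−λ) ⇒ μ − λ = 1/W = 1/0.155 = 6.4516
μ = λ + 1/W = 32.85 + 6.4516 = 39.3016 per hr

Final: 39.3016 /hr


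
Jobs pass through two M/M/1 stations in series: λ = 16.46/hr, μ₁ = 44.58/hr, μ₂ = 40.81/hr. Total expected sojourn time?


Each node sees arrival rate λ = 16.46/hr (tandem ⇒ throughput preserved).
W₁ = 1/(μ₁−λ) = 1/(44.58−16.46) = 0.03556 hr
W₂ = 1/(μ₂−λ) = 1/(40.81−16.46) = 0.04107 hr
W_total = W₁ + W₂ = 0.03556 + 0.04107 = 0.07663 hr

Final: 0.07663 hr


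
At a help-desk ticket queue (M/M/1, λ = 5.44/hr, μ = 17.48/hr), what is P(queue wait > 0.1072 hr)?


ρ = 5.44/17.48 = 0.3112
P(Wq > t) = ρ·e^{−(μ−λ)t} = 0.3112·e^{−1.2907}
= 0.3112·0.275081 = 0.085609

Final: 0.085609


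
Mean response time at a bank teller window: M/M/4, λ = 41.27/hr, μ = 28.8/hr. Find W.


a = 1.4330; ρ = 0.3582; P₀ = 0.236747
Lq = P₀·a^c·ρ/(c!(1−ρ)²) = 0.03618
Wq = Lq/λ = 0.03618/41.27 = 0.0008767 hr
W = Wq + 1/μ = 0.0008767 + 0.03472 = 0.03560 hr

Final: 0.03560 hr


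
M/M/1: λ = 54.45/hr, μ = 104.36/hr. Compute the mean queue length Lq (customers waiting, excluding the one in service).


ρ = 54.45/104.36 = 0.5218
Lq = ρ²/(1−ρ) = 0.2722/0.4782 = 0.5692

Final: 0.5692


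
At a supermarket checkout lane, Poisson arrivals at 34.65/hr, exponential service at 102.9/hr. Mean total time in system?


W = 1/(μ−λ) = 1/(102.9 − 34.65) = 1/68.25 = 0.01465 hr

Final: 0.01465 hr


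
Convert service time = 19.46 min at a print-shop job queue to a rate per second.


μ = 1/(service time) in consistent units.
1 second = 0.0166667 min, so μ = 0.0166667/19.46 = 0.0008565 per second

Final: 0.0008565 /sec


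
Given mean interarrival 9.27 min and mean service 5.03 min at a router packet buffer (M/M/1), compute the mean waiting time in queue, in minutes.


λ = 60/9.27 = 6.4725 /hr
μ = 60/5.03 = 11.9284 /hr
ρ = λ/μ = 6.4725/11.9284 = 0.5426
Wq = ρ/(μ−λ) = 0.5426/(11.9284−6.4725) = 0.09945 hr
In minutes: 0.09945·60 = 5.967 min

Final: 5.967 min


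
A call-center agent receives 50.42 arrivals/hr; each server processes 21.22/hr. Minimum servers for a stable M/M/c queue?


Stability requires cμ > λ ⇔ c > λ/μ.
λ/μ = 50.42/21.22 = 2.3761
Minimum integer c = ⌊2.3761⌋ + 1 = 3
Check: 3·21.22 = 63.66 > 50.42, while 2·21.22 = 42.44 ≤ 50.42

Final: 3 servers


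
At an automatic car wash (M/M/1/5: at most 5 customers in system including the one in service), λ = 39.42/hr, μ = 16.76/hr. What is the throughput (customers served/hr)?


ρ = 2.3520; P_K = (1−ρ)ρ^5/(1−ρ^6) = 0.578251
λ_eff = λ(1 − P_K) = 39.42·(1 − 0.578251) = 39.42·0.421749 = 16.6254 /hr

Final: 16.6254 /hr


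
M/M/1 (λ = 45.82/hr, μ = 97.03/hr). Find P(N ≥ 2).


ρ = 45.82/97.03 = 0.4722
P(N ≥ n) = ρ^n = 0.4722^2 = 0.222997

Final: 0.222997


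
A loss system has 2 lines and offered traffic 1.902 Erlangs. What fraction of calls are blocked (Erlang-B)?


B(c,a) = (a^c/c!) / Σ_{k=0}^{c} a^k/k!
a^2/2! = 1.808802
Σ terms (k=0..2): 1.00000 + 1.90200 + 1.80880 = 4.710802
B = 1.808802/4.710802 = 0.383969

Final: 0.383969


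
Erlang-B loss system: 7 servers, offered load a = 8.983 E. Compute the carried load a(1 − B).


B(7,8.983) = 0.360727 (Erlang-B)
Carried load = a(1 − B) = 8.983·(1 − 0.360727) = 8.983·0.639273 = 5.7426 E

Final: 5.7426 Erlangs


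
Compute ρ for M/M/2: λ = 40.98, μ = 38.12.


ρ = λ/(cμ) = 40.98/(2·38.12) = 40.98/76.24 = 0.5375

Final: 0.5375


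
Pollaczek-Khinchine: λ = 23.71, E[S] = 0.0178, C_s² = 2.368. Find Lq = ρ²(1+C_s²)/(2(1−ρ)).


ρ = λ·E[S] = 23.71·0.0178 = 0.4220
Lq = ρ²(1+C_s²)/(2(1−ρ)) = 0.1781·(1+2.368)/(2·0.5780)
= 0.1781·3.3680/1.1559 = 0.51897

Final: 0.51897


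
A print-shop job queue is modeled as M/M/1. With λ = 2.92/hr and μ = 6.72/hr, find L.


ρ = λ/μ = 2.92/6.72 = 0.4345
L = ρ/(1−ρ) = 0.4345/(1 − 0.4345) = 0.4345/0.5655 = 0.7684

Final: 0.7684


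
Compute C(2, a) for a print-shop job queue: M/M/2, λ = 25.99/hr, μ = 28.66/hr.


a = λ/μ = 0.9068; ρ = a/2 = 0.4534
P₀ = 0.376065 (from M/M/c formula)
C(c,a) = [a^c/(c!(1−ρ))]·P₀ = [0.82236/(2·0.5466)]·0.376065
= 0.75227·0.376065 = 0.282904

Final: 0.282904


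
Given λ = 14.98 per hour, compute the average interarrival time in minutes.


Mean interarrival time = 1/λ = 1/14.98 hour = 0.06676 hour
In minutes: 0.06676 × 60 = 4.0053 min

Final: 4.0053 min


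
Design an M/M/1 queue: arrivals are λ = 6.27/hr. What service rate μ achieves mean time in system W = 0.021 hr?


W = 1/(μ−λ) ⇒ μ − λ = 1/W = 1/0.021 = 47.6190
μ = λ + 1/W = 6.27 + 47.6190 = 53.8890 per hr

Final: 53.8890 /hr


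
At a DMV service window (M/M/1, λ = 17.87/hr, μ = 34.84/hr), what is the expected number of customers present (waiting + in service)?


ρ = λ/μ = 17.87/34.84 = 0.5129
L = ρ/(1−ρ) = 0.5129/(1 − 0.5129) = 0.5129/0.4871 = 1.0530

Final: 1.0530


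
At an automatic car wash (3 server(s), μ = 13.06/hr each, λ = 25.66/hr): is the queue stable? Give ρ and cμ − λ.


Total capacity cμ = 3·13.06 = 39.18/hr
ρ = λ/(cμ) = 25.66/39.18 = 0.6549
Stable ⇔ ρ < 1: YES
Spare capacity = cμ − λ = 39.18 − 25.66 = 13.52/hr

Final: ρ = 0.6549; stable; margin = 13.52/hr


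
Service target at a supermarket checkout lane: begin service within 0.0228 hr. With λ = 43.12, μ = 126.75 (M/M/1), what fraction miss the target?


ρ = 43.12/126.75 = 0.3402
P(Wq > t) = ρ·e^{−(μ−λ)t} = 0.3402·e^{−1.9068}
= 0.3402·0.148560 = 0.050540

Final: 0.050540


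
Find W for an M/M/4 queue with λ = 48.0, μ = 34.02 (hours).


a = 1.4109; ρ = 0.3527; P₀ = 0.242157
Lq = P₀·a^c·ρ/(c!(1−ρ)²) = 0.03367
Wq = Lq/λ = 0.03367/48.0 = 0.0007014 hr
W = Wq + 1/μ = 0.0007014 + 0.02939 = 0.03010 hr

Final: 0.03010 hr


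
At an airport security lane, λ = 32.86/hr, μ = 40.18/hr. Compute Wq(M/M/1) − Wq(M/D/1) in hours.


ρ = 32.86/40.18 = 0.8178
Wq(M/M/1) = ρ/(μ−λ) = 0.8178/7.32 = 0.11172 hr
Wq(M/D/1) = ρ/(2(μ−λ)) = 0.05586 hr
Savings = 0.11172 − 0.05586 = 0.05586 hr

Final: 0.05586 hr


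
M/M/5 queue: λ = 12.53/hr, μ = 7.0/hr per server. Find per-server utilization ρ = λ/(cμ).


ρ = λ/(cμ) = 12.53/(5·7.0) = 12.53/35.00 = 0.3580

Final: 0.3580


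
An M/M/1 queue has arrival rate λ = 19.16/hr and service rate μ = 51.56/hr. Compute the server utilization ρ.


ρ = λ/μ = 19.16/51.56 = 0.3716

Final: 0.3716


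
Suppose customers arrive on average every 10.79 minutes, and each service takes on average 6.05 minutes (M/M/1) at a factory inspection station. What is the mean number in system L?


λ = 60/10.79 = 5.5607 /hr
μ = 60/6.05 = 9.9174 /hr
ρ = λ/μ = 5.5607/9.9174 = 0.5607
L = ρ/(1−ρ) = 0.5607/0.4393 = 1.2764

Final: 1.2764


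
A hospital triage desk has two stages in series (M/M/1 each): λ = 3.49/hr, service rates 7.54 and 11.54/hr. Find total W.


Each node sees arrival rate λ = 3.49/hr (tandem ⇒ throughput preserved).
W₁ = 1/(μ₁−λ) = 1/(7.54−3.49) = 0.24691 hr
W₂ = 1/(μ₂−λ) = 1/(11.54−3.49) = 0.12422 hr
W_total = W₁ + W₂ = 0.24691 + 0.12422 = 0.37114 hr

Final: 0.37114 hr


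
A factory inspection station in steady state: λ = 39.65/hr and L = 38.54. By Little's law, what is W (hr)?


W = L/λ = 38.54/39.65 = 0.9720 hr

Final: 0.9720 hr


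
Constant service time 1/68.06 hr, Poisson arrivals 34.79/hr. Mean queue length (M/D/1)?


ρ = 34.79/68.06 = 0.5112
M/D/1: Lq = ρ²/(2(1−ρ)) = 0.2613/(2·0.4888) = 0.26726

Final: 0.26726


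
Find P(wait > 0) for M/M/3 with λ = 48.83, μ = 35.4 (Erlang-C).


a = λ/μ = 1.3794; ρ = a/3 = 0.4598
P₀ = 0.241520 (from M/M/c formula)
C(c,a) = [a^c/(c!(1−ρ))]·P₀ = [2.62452/(6·0.5402)]·0.241520
= 0.80973·0.241520 = 0.195565

Final: 0.195565


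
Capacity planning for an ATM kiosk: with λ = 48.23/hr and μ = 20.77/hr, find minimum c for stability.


Stability requires cμ > λ ⇔ c > λ/μ.
λ/μ = 48.23/20.77 = 2.3221
Minimum integer c = ⌊2.3221⌋ + 1 = 3
Check: 3·20.77 = 62.31 > 48.23, while 2·20.77 = 41.54 ≤ 48.23

Final: 3 servers


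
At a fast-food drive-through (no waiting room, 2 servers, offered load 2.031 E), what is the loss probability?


B(c,a) = (a^c/c!) / Σ_{k=0}^{c} a^k/k!
a^2/2! = 2.062481
Σ terms (k=0..2): 1.00000 + 2.03100 + 2.06248 = 5.093481
B = 2.062481/5.093481 = 0.404926

Final: 0.404926


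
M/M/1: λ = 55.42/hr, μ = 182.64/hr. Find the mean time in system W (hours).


W = 1/(μ−λ) = 1/(182.64 − 55.42) = 1/127.22 = 0.007860 hr

Final: 0.007860 hr


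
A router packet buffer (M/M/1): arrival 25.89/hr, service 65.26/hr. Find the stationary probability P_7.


ρ = 25.89/65.26 = 0.3967
P_n = (1−ρ)·ρ^n = (1 − 0.3967)·0.3967^7 = 0.6033·0.001547 = 0.0009331

Final: 0.0009331


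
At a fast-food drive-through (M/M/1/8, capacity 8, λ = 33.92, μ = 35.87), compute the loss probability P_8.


ρ = λ/μ = 33.92/35.87 = 0.9456
P_K = (1−ρ)ρ^K/(1−ρ^(K+1)) = (0.05436·0.639434)/(1 − 0.604672)
= 0.034762/0.395328 = 0.087931

Final: 0.087931


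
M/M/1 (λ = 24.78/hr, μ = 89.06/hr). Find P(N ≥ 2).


ρ = 24.78/89.06 = 0.2782
P(N ≥ n) = ρ^n = 0.2782^2 = 0.077417

Final: 0.077417


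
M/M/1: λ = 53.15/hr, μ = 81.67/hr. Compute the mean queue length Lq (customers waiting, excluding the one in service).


ρ = 53.15/81.67 = 0.6508
Lq = ρ²/(1−ρ) = 0.4235/0.3492 = 1.2128

Final: 1.2128


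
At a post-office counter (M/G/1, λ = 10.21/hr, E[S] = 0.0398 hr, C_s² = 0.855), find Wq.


ρ = λ·E[S] = 10.21·0.0398 = 0.4064
E[S²] = E[S]²(1+C_s²) = 0.0398²·(1+0.855) = 0.002938
Wq = λ·E[S²]/(2(1−ρ)) = 10.21·0.002938/(2·0.5936) = 0.02527 hr

Final: 0.02527 hr


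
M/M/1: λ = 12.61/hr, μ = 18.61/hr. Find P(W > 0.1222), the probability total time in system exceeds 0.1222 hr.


W ~ Exponential(μ−λ) for M/M/1.
μ − λ = 18.61 − 12.61 = 6.0000
P(W > t) = e^{−(μ−λ)t} = e^{−0.7332} = 0.480369

Final: 0.480369


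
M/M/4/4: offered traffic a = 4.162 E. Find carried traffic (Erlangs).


B(4,4.162) = 0.326083 (Erlang-B)
Carried load = a(1 − B) = 4.162·(1 − 0.326083) = 4.162·0.673917 = 2.8048 E

Final: 2.8048 Erlangs


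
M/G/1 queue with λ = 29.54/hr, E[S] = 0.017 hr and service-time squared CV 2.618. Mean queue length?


ρ = λ·E[S] = 29.54·0.017 = 0.5022
Lq = ρ²(1+C_s²)/(2(1−ρ)) = 0.2522·(1+2.618)/(2·0.4978)
= 0.2522·3.6180/0.9956 = 0.91640

Final: 0.91640


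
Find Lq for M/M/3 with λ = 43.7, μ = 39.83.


a = λ/μ = 1.0972; ρ = a/3 = 0.3657
P₀ = 0.328290
Lq = P₀·a^c·ρ / (c!·(1−ρ)²) = 0.328290·1.32073·0.3657/(6·0.40231)
= 0.06569

Final: 0.06569


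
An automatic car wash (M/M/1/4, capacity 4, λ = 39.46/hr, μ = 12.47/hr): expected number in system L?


ρ = 39.46/12.47 = 3.1644
L = ρ[1 − (K+1)ρ^K + Kρ^(K+1)] / [(1−ρ)(1−ρ^(K+1))]
Numerator: 3.1644·(1 − 5·100.268036 + 4·317.287627) = 2432.819209
Denominator: (-2.1644)·(-316.287627) = 684.571216
L = 2432.819209/684.571216 = 3.5538

Final: 3.5538


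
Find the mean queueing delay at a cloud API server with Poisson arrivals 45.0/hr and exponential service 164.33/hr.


ρ = 45.0/164.33 = 0.2738
Wq = ρ/(μ−λ) = 0.2738/(164.33 − 45.0) = 0.2738/119.33 = 0.002295 hr

Final: 0.002295 hr


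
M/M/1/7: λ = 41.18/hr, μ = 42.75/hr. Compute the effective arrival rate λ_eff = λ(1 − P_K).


ρ = 0.9633; P_K = (1−ρ)ρ^7/(1−ρ^8) = 0.109255
λ_eff = λ(1 − P_K) = 41.18·(1 − 0.109255) = 41.18·0.890745 = 36.6809 /hr

Final: 36.6809 /hr


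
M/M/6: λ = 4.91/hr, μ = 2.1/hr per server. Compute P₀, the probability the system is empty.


a = λ/μ = 4.91/2.1 = 2.3381; ρ = a/c = 0.3897
Σ_{k=0}^{5} a^k/k! (terms k=0..5) = 1.00000 + 2.33810 + 2.73334 + 2.13027 + 1.24520 + 0.58228 = 10.02919
Tail: a^6/(6!(1−ρ)) = 163.37033/(720·0.6103) = 0.37178
P₀ = 1/(10.02919 + 0.37178) = 1/10.40096 = 0.096145

Final: 0.096145


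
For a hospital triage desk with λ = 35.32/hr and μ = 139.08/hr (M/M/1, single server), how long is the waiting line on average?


ρ = 35.32/139.08 = 0.2540
Lq = ρ²/(1−ρ) = 0.06449/0.7460 = 0.08645

Final: 0.08645


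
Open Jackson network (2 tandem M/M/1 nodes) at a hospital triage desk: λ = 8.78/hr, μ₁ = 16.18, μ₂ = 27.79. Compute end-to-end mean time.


Each node sees arrival rate λ = 8.78/hr (tandem ⇒ throughput preserved).
W₁ = 1/(μ₁−λ) = 1/(16.18−8.78) = 0.13514 hr
W₂ = 1/(μ₂−λ) = 1/(27.79−8.78) = 0.05260 hr
W_total = W₁ + W₂ = 0.13514 + 0.05260 = 0.18774 hr

Final: 0.18774 hr


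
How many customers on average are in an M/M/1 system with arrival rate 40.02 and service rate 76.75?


ρ = λ/μ = 40.02/76.75 = 0.5214
L = ρ/(1−ρ) = 0.5214/(1 − 0.5214) = 0.5214/0.4786 = 1.0896

Final: 1.0896


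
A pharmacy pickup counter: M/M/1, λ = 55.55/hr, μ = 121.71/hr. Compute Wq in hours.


ρ = 55.55/121.71 = 0.4564
Wq = ρ/(μ−λ) = 0.4564/(121.71 − 55.55) = 0.4564/66.16 = 0.006899 hr

Final: 0.006899 hr


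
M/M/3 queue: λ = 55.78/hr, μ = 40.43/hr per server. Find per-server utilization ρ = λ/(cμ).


ρ = λ/(cμ) = 55.78/(3·40.43) = 55.78/121.29 = 0.4599

Final: 0.4599


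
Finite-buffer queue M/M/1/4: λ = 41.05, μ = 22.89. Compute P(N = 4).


ρ = λ/μ = 41.05/22.89 = 1.7934
P_K = (1−ρ)ρ^K/(1−ρ^(K+1)) = (-0.7934·10.343547)/(1 − 18.549698)
= -8.206151/-17.549698 = 0.467595

Final: 0.467595


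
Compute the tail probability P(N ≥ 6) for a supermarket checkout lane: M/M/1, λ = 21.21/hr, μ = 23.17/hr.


ρ = 21.21/23.17 = 0.9154
P(N ≥ n) = ρ^n = 0.9154^6 = 0.588421

Final: 0.588421


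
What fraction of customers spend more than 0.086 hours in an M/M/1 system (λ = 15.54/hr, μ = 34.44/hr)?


W ~ Exponential(μ−λ) for M/M/1.
μ − λ = 34.44 − 15.54 = 18.9000
P(W > t) = e^{−(μ−λ)t} = e^{−1.6254} = 0.196833

Final: 0.196833


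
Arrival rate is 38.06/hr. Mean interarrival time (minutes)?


Mean interarrival time = 1/λ = 1/38.06 hour = 0.02627 hour
In minutes: 0.02627 × 60 = 1.5765 min

Final: 1.5765 min


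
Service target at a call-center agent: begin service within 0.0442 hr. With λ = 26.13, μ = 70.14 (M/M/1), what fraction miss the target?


ρ = 26.13/70.14 = 0.3725
P(Wq > t) = ρ·e^{−(μ−λ)t} = 0.3725·e^{−1.9452}
= 0.3725·0.142953 = 0.053256

Final: 0.053256


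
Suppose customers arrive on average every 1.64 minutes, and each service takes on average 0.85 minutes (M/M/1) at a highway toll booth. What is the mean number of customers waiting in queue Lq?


λ = 60/1.64 = 36.5854 /hr
μ = 60/0.85 = 70.5882 /hr
ρ = λ/μ = 36.5854/70.5882 = 0.5183
Lq = ρ²/(1−ρ) = 0.2686/0.4817 = 0.5577

Final: 0.5577


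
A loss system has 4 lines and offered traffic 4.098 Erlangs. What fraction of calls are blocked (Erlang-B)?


B(c,a) = (a^c/c!) / Σ_{k=0}^{c} a^k/k!
a^4/4! = 11.751047
Σ terms (k=0..4): 1.00000 + 4.09800 + 8.39680 + 11.47003 + 11.75105 = 36.715881
B = 11.751047/36.715881 = 0.320054

Final: 0.320054


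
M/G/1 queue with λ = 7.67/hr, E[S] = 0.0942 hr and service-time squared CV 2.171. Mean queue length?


ρ = λ·E[S] = 7.67·0.0942 = 0.7225
Lq = ρ²(1+C_s²)/(2(1−ρ)) = 0.5220·(1+2.171)/(2·0.2775)
= 0.5220·3.1710/0.5550 = 2.98276

Final: 2.98276


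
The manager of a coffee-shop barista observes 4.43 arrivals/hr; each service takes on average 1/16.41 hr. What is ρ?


ρ = λ/μ = 4.43/16.41 = 0.2700

Final: 0.2700


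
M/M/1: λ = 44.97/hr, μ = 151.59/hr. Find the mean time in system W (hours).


W = 1/(μ−λ) = 1/(151.59 − 44.97) = 1/106.62 = 0.009379 hr

Final: 0.009379 hr


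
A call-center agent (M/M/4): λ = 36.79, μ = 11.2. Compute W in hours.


a = 3.2848; ρ = 0.8212; P₀ = 0.023409
Lq = P₀·a^c·ρ/(c!(1−ρ)²) = 2.91714
Wq = Lq/λ = 2.91714/36.79 = 0.07929 hr
W = Wq + 1/μ = 0.07929 + 0.08929 = 0.16858 hr

Final: 0.16858 hr


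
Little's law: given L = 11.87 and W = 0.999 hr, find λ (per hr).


λ = L/W = 11.87/0.999 = 11.8819 /hr

Final: 11.8819 /hr


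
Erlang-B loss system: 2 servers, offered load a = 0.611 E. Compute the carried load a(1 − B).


B(2,0.611) = 0.103835 (Erlang-B)
Carried load = a(1 − B) = 0.611·(1 − 0.103835) = 0.611·0.896165 = 0.5476 E

Final: 0.5476 Erlangs


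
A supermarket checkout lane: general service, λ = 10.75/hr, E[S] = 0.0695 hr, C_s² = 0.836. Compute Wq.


ρ = λ·E[S] = 10.75·0.0695 = 0.7471
E[S²] = E[S]²(1+C_s²) = 0.0695²·(1+0.836) = 0.008868
Wq = λ·E[S²]/(2(1−ρ)) = 10.75·0.008868/(2·0.2529) = 0.18850 hr

Final: 0.18850 hr


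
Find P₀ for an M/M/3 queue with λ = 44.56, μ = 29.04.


a = λ/μ = 44.56/29.04 = 1.5344; ρ = a/c = 0.5115
Σ_{k=0}^{2} a^k/k! (terms k=0..2) = 1.00000 + 1.53444 + 1.17725 = 3.71168
Tail: a^3/(3!(1−ρ)) = 3.61281/(6·0.4885) = 1.23257
P₀ = 1/(3.71168 + 1.23257) = 1/4.94425 = 0.202255

Final: 0.202255


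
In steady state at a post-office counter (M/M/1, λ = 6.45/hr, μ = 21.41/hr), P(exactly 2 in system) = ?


ρ = 6.45/21.41 = 0.3013
P_n = (1−ρ)·ρ^n = (1 − 0.3013)·0.3013^2 = 0.6987·0.090758 = 0.063416

Final: 0.063416


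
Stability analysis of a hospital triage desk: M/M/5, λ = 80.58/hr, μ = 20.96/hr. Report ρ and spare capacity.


Total capacity cμ = 5·20.96 = 104.80/hr
ρ = λ/(cμ) = 80.58/104.80 = 0.7689
Stable ⇔ ρ < 1: YES
Spare capacity = cμ − λ = 104.80 − 80.58 = 24.22/hr

Final: ρ = 0.7689; stable; margin = 24.22/hr


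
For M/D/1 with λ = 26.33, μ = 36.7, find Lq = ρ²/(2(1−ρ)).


ρ = 26.33/36.7 = 0.7174
M/D/1: Lq = ρ²/(2(1−ρ)) = 0.5147/(2·0.2826) = 0.91081

Final: 0.91081


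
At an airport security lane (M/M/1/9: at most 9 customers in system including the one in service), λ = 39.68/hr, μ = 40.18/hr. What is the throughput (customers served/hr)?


ρ = 0.9876; P_K = (1−ρ)ρ^9/(1−ρ^10) = 0.094460
λ_eff = λ(1 − P_K) = 39.68·(1 − 0.094460) = 39.68·0.905540 = 35.9318 /hr

Final: 35.9318 /hr


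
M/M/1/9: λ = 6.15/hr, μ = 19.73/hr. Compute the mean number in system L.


ρ = 6.15/19.73 = 0.3117
L = ρ[1 − (K+1)ρ^K + Kρ^(K+1)] / [(1−ρ)(1−ρ^(K+1))]
Numerator: 0.3117·(1 − 10·0.00002778 + 9·0.000008659) = 0.311646
Denominator: (0.6883)·(0.999991) = 0.688286
L = 0.311646/0.688286 = 0.4528

Final: 0.4528


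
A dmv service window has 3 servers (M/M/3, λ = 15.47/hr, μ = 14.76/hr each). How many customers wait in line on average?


a = λ/μ = 1.0481; ρ = a/3 = 0.3494
P₀ = 0.345746
Lq = P₀·a^c·ρ / (c!·(1−ρ)²) = 0.345746·1.15136·0.3494/(6·0.42332)
= 0.05476

Final: 0.05476


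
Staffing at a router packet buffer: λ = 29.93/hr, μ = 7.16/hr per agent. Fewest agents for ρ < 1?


Stability requires cμ > λ ⇔ c > λ/μ.
λ/μ = 29.93/7.16 = 4.1802
Minimum integer c = ⌊4.1802⌋ + 1 = 5
Check: 5·7.16 = 35.80 > 29.93, while 4·7.16 = 28.64 ≤ 29.93

Final: 5 servers


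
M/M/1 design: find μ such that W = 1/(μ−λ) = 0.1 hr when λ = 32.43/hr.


W = 1/(μ−λ) ⇒ μ − λ = 1/W = 1/0.1 = 10.0000
μ = λ + 1/W = 32.43 + 10.0000 = 42.4300 per hr

Final: 42.4300 /hr


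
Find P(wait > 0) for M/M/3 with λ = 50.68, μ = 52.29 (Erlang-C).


a = λ/μ = 0.9692; ρ = a/3 = 0.3231
P₀ = 0.375509 (from M/M/c formula)
C(c,a) = [a^c/(c!(1−ρ))]·P₀ = [0.91045/(6·0.6769)]·0.375509
= 0.22416·0.375509 = 0.084174

Final: 0.084174


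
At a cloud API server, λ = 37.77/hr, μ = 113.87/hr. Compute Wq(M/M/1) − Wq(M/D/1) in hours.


ρ = 37.77/113.87 = 0.3317
Wq(M/M/1) = ρ/(μ−λ) = 0.3317/76.10 = 0.004359 hr
Wq(M/D/1) = ρ/(2(μ−λ)) = 0.002179 hr
Savings = 0.004359 − 0.002179 = 0.002179 hr

Final: 0.002179 hr


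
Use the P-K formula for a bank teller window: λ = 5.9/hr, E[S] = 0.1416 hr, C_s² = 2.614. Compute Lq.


ρ = λ·E[S] = 5.9·0.1416 = 0.8354
Lq = ρ²(1+C_s²)/(2(1−ρ)) = 0.6980·(1+2.614)/(2·0.1646)
= 0.6980·3.6140/0.3291 = 7.66416

Final: 7.66416


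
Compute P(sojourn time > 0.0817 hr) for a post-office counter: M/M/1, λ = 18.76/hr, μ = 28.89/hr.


W ~ Exponential(μ−λ) for M/M/1.
μ − λ = 28.89 − 18.76 = 10.1300
P(W > t) = e^{−(μ−λ)t} = e^{−0.8276} = 0.437088

Final: 0.437088


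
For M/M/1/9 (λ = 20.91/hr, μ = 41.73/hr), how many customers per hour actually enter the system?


ρ = 0.5011; P_K = (1−ρ)ρ^9/(1−ρ^10) = 0.0009945
λ_eff = λ(1 − P_K) = 20.91·(1 − 0.0009945) = 20.91·0.999005 = 20.8892 /hr

Final: 20.8892 /hr


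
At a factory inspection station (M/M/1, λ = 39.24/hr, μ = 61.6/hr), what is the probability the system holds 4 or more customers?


ρ = 39.24/61.6 = 0.6370
P(N ≥ n) = ρ^n = 0.6370^4 = 0.164662

Final: 0.164662


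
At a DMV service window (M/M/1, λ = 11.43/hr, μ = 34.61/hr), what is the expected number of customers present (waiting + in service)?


ρ = λ/μ = 11.43/34.61 = 0.3303
L = ρ/(1−ρ) = 0.3303/(1 − 0.3303) = 0.3303/0.6697 = 0.4931

Final: 0.4931


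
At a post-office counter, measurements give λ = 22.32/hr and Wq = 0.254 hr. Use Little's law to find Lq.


Lq = λWq = 22.32·0.254 = 5.6693

Final: 5.6693
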